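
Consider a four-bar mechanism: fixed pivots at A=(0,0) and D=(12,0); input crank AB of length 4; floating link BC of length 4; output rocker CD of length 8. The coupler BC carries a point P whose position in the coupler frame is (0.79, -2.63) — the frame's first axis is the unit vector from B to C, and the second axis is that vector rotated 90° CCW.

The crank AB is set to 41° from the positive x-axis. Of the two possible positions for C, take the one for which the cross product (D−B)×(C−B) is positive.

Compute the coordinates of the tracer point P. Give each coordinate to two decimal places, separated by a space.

A=(0,0), D=(12.00,0)
B = A + 4.00·(cos41°, sin41°) = (3.0188, 2.6242)
|BD| = 9.3567
circle(B,4.00) ∩ circle(D,8.00): a=2.1133, h=3.3961
  candidates: C₊=(5.9999,5.2913) cross=31.777; C₋=(4.0949,-1.2283) cross=-31.777
  mode + wants cross > 0 → take C=(5.9999,5.2913) (cross=31.777)
ex = (C−B)/|BC| = (0.7453,0.6668); ey = (-0.6668,0.7453)
P = B + 0.79·ex + -2.63·ey = (5.3612,1.1910)

5.36 1.19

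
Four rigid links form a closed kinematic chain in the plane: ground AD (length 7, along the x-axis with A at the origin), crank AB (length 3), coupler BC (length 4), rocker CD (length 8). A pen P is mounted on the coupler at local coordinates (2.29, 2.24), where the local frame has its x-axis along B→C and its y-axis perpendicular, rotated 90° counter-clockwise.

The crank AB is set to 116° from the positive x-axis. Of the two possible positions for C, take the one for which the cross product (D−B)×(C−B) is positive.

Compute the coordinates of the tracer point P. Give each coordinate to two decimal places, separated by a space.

-1.45 5.90

A=(0,0), D=(7.00,0)
B = A + 3.00·(cos116°, sin116°) = (-1.3151, 2.6964)
|BD| = 8.7414
circle(B,4.00) ∩ circle(D,8.00): a=1.6251, h=3.6550
  candidates: C₊=(1.3582,5.6719) cross=31.950; C₋=(-0.8967,-1.2817) cross=-31.950
  mode + wants cross > 0 → take C=(1.3582,5.6719) (cross=31.950)
ex = (C−B)/|BC| = (0.6683,0.7439); ey = (-0.7439,0.6683)
P = B + 2.29·ex + 2.24·ey = (-1.4509,5.8969)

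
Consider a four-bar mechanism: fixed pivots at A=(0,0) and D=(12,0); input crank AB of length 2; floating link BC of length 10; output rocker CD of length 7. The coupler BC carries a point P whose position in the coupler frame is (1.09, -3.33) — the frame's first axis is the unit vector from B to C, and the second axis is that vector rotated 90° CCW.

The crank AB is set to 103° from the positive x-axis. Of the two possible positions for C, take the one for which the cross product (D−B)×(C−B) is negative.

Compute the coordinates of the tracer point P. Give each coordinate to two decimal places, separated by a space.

A=(0,0), D=(12.00,0)
B = A + 2.00·(cos103°, sin103°) = (-0.4499, 1.9487)
|BD| = 12.6015
circle(B,10.00) ∩ circle(D,7.00): a=8.3243, h=5.5413
  candidates: C₊=(8.6312,6.1361) cross=69.828; C₋=(6.9174,-4.8132) cross=-69.828
  mode - wants cross < 0 → take C=(6.9174,-4.8132) (cross=-69.828)
ex = (C−B)/|BC| = (0.7367,-0.6762); ey = (0.6762,0.7367)
P = B + 1.09·ex + -3.33·ey = (-1.8986,-1.2416)

-1.90 -1.24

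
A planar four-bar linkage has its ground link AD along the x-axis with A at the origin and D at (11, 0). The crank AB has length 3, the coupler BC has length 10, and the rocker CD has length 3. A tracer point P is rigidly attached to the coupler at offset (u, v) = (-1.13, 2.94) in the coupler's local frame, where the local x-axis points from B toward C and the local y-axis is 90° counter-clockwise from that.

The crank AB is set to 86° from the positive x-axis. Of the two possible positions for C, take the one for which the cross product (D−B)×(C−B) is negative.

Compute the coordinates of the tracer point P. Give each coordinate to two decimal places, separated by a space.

A=(0,0), D=(11.00,0)
B = A + 3.00·(cos86°, sin86°) = (0.2093, 2.9927)
|BD| = 11.1980
circle(B,10.00) ∩ circle(D,3.00): a=9.6622, h=2.5771
  candidates: C₊=(10.2088,2.8938) cross=28.858; C₋=(8.8313,-2.0729) cross=-28.858
  mode - wants cross < 0 → take C=(8.8313,-2.0729) (cross=-28.858)
ex = (C−B)/|BC| = (0.8622,-0.5066); ey = (0.5066,0.8622)
P = B + -1.13·ex + 2.94·ey = (0.7243,6.1000)

0.72 6.10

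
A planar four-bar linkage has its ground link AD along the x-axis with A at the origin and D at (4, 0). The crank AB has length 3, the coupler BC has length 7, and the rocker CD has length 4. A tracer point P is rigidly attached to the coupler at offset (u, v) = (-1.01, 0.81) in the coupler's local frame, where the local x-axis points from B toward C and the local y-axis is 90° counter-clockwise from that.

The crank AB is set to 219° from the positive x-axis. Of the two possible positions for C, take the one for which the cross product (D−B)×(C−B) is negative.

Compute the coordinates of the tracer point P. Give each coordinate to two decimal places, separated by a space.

-3.05 -0.81

A=(0,0), D=(4.00,0)
B = A + 3.00·(cos219°, sin219°) = (-2.3314, -1.8880)
|BD| = 6.6069
circle(B,7.00) ∩ circle(D,4.00): a=5.8008, h=3.9179
  candidates: C₊=(2.1080,3.5242) cross=25.886; C₋=(4.3471,-3.9849) cross=-25.886
  mode - wants cross < 0 → take C=(4.3471,-3.9849) (cross=-25.886)
ex = (C−B)/|BC| = (0.9541,-0.2996); ey = (0.2996,0.9541)
P = B + -1.01·ex + 0.81·ey = (-3.0524,-0.8126)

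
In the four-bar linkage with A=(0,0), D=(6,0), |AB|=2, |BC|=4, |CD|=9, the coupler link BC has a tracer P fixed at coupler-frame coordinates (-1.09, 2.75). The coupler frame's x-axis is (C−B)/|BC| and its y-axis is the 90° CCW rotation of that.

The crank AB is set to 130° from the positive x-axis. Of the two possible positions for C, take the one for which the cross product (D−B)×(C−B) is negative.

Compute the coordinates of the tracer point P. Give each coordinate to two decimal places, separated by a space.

A=(0,0), D=(6.00,0)
B = A + 2.00·(cos130°, sin130°) = (-1.2856, 1.5321)
|BD| = 7.4449
circle(B,4.00) ∩ circle(D,9.00): a=-0.6429, h=3.9480
  candidates: C₊=(-1.1023,5.5279) cross=29.393; C₋=(-2.7272,-2.1991) cross=-29.393
  mode - wants cross < 0 → take C=(-2.7272,-2.1991) (cross=-29.393)
ex = (C−B)/|BC| = (-0.3604,-0.9328); ey = (0.9328,-0.3604)
P = B + -1.09·ex + 2.75·ey = (1.6725,1.5577)

1.67 1.56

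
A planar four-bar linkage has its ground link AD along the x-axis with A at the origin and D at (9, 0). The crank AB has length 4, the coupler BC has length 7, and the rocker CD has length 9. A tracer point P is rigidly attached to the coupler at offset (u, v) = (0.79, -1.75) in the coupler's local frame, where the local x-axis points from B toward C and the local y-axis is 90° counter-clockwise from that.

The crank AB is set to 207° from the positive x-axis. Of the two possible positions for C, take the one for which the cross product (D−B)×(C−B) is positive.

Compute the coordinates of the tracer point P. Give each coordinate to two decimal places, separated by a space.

A=(0,0), D=(9.00,0)
B = A + 4.00·(cos207°, sin207°) = (-3.5640, -1.8160)
|BD| = 12.6946
circle(B,7.00) ∩ circle(D,9.00): a=5.0869, h=4.8087
  candidates: C₊=(0.7827,3.6709) cross=61.044; C₋=(2.1585,-5.8475) cross=-61.044
  mode + wants cross > 0 → take C=(0.7827,3.6709) (cross=61.044)
ex = (C−B)/|BC| = (0.6210,0.7838); ey = (-0.7838,0.6210)
P = B + 0.79·ex + -1.75·ey = (-1.7017,-2.2834)

-1.70 -2.28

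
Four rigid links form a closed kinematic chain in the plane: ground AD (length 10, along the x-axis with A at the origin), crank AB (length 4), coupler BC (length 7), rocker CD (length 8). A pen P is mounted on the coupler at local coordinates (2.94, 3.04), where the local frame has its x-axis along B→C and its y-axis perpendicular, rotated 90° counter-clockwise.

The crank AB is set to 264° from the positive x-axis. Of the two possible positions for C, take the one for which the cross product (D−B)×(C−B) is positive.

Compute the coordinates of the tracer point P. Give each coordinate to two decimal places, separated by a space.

-2.03 -0.07

A=(0,0), D=(10.00,0)
B = A + 4.00·(cos264°, sin264°) = (-0.4181, -3.9781)
|BD| = 11.1518
circle(B,7.00) ∩ circle(D,8.00): a=4.9034, h=4.9957
  candidates: C₊=(2.3806,2.4381) cross=55.711; C₋=(5.9447,-6.8960) cross=-55.711
  mode + wants cross > 0 → take C=(2.3806,2.4381) (cross=55.711)
ex = (C−B)/|BC| = (0.3998,0.9166); ey = (-0.9166,0.3998)
P = B + 2.94·ex + 3.04·ey = (-2.0291,-0.0679)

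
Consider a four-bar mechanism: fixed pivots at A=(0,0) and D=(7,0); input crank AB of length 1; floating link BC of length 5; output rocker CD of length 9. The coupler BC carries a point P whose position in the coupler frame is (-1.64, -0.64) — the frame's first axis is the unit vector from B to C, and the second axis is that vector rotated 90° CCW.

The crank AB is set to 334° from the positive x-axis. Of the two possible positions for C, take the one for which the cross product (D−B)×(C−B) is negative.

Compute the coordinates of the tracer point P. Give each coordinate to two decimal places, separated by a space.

0.66 1.31

A=(0,0), D=(7.00,0)
B = A + 1.00·(cos334°, sin334°) = (0.8988, -0.4384)
|BD| = 6.1169
circle(B,5.00) ∩ circle(D,9.00): a=-1.5190, h=4.7637
  candidates: C₊=(-0.9577,4.2042) cross=29.139; C₋=(-0.2749,-5.2987) cross=-29.139
  mode - wants cross < 0 → take C=(-0.2749,-5.2987) (cross=-29.139)
ex = (C−B)/|BC| = (-0.2347,-0.9721); ey = (0.9721,-0.2347)
P = B + -1.64·ex + -0.64·ey = (0.6616,1.3060)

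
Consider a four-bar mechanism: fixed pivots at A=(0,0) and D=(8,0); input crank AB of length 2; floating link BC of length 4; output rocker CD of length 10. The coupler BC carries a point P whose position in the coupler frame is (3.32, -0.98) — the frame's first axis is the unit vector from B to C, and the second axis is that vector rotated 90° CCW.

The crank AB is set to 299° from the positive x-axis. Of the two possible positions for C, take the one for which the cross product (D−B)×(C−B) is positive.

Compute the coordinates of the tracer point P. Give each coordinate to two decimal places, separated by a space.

A=(0,0), D=(8.00,0)
B = A + 2.00·(cos299°, sin299°) = (0.9696, -1.7492)
|BD| = 7.2447
circle(B,4.00) ∩ circle(D,10.00): a=-2.1750, h=3.3570
  candidates: C₊=(-1.9515,0.9833) cross=24.321; C₋=(-0.3304,-5.5321) cross=-24.321
  mode + wants cross > 0 → take C=(-1.9515,0.9833) (cross=24.321)
ex = (C−B)/|BC| = (-0.7303,0.6831); ey = (-0.6831,-0.7303)
P = B + 3.32·ex + -0.98·ey = (-0.7855,1.2345)

-0.79 1.23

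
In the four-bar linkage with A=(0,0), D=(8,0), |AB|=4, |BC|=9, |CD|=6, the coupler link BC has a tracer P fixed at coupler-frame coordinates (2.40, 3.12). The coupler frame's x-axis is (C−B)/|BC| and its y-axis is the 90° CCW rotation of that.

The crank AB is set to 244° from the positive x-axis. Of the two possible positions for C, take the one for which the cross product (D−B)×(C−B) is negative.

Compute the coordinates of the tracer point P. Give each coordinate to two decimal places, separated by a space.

A=(0,0), D=(8.00,0)
B = A + 4.00·(cos244°, sin244°) = (-1.7535, -3.5952)
|BD| = 10.3950
circle(B,9.00) ∩ circle(D,6.00): a=7.3620, h=5.1770
  candidates: C₊=(3.3637,3.8085) cross=53.814; C₋=(6.9447,-5.9065) cross=-53.814
  mode - wants cross < 0 → take C=(6.9447,-5.9065) (cross=-53.814)
ex = (C−B)/|BC| = (0.9665,-0.2568); ey = (0.2568,0.9665)
P = B + 2.40·ex + 3.12·ey = (1.3673,-1.1962)

1.37 -1.20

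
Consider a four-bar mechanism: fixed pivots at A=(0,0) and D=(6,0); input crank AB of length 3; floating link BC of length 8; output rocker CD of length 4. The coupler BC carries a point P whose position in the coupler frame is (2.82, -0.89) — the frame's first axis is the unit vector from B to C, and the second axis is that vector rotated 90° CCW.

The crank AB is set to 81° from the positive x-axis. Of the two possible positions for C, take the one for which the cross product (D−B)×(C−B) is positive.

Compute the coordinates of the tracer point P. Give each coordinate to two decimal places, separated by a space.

3.31 2.14

A=(0,0), D=(6.00,0)
B = A + 3.00·(cos81°, sin81°) = (0.4693, 2.9631)
|BD| = 6.2744
circle(B,8.00) ∩ circle(D,4.00): a=6.9623, h=3.9404
  candidates: C₊=(8.4672,3.1485) cross=24.724; C₋=(4.7455,-3.7982) cross=-24.724
  mode + wants cross > 0 → take C=(8.4672,3.1485) (cross=24.724)
ex = (C−B)/|BC| = (0.9997,0.0232); ey = (-0.0232,0.9997)
P = B + 2.82·ex + -0.89·ey = (3.3092,2.1387)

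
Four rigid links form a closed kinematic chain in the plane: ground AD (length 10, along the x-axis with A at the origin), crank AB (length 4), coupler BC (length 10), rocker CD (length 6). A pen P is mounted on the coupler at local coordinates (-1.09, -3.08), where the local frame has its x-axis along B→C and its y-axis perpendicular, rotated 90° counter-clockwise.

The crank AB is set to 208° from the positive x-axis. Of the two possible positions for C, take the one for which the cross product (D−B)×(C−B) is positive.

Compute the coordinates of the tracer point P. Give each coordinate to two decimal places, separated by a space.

A=(0,0), D=(10.00,0)
B = A + 4.00·(cos208°, sin208°) = (-3.5318, -1.8779)
|BD| = 13.6615
circle(B,10.00) ∩ circle(D,6.00): a=9.1731, h=3.9818
  candidates: C₊=(5.0069,3.3270) cross=54.397; C₋=(6.1016,-4.5609) cross=-54.397
  mode + wants cross > 0 → take C=(5.0069,3.3270) (cross=54.397)
ex = (C−B)/|BC| = (0.8539,0.5205); ey = (-0.5205,0.8539)
P = B + -1.09·ex + -3.08·ey = (-2.8594,-5.0751)

-2.86 -5.08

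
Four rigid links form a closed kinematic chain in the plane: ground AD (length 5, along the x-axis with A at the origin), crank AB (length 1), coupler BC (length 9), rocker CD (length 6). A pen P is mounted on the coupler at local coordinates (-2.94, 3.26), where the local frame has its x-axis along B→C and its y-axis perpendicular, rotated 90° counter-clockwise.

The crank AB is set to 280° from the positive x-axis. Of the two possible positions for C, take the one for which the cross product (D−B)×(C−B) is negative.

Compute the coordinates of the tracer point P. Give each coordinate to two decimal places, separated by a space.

A=(0,0), D=(5.00,0)
B = A + 1.00·(cos280°, sin280°) = (0.1736, -0.9848)
|BD| = 4.9258
circle(B,9.00) ∩ circle(D,6.00): a=7.0307, h=5.6187
  candidates: C₊=(5.9391,5.9261) cross=27.676; C₋=(8.1857,-5.0844) cross=-27.676
  mode - wants cross < 0 → take C=(8.1857,-5.0844) (cross=-27.676)
ex = (C−B)/|BC| = (0.8902,-0.4555); ey = (0.4555,0.8902)
P = B + -2.94·ex + 3.26·ey = (-0.9587,3.2565)

-0.96 3.26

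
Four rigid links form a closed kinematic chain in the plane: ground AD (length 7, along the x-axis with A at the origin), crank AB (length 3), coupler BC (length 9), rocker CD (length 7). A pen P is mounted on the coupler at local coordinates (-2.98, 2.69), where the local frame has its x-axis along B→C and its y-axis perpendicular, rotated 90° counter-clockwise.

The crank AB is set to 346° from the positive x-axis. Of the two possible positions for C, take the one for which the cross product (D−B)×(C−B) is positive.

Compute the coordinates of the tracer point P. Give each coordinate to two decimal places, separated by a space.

-0.93 -1.89

A=(0,0), D=(7.00,0)
B = A + 3.00·(cos346°, sin346°) = (2.9109, -0.7258)
|BD| = 4.1530
circle(B,9.00) ∩ circle(D,7.00): a=5.9291, h=6.7709
  candidates: C₊=(7.5655,6.9771) cross=28.120; C₋=(9.9320,-6.3563) cross=-28.120
  mode + wants cross > 0 → take C=(7.5655,6.9771) (cross=28.120)
ex = (C−B)/|BC| = (0.5172,0.8559); ey = (-0.8559,0.5172)
P = B + -2.98·ex + 2.69·ey = (-0.9326,-1.8851)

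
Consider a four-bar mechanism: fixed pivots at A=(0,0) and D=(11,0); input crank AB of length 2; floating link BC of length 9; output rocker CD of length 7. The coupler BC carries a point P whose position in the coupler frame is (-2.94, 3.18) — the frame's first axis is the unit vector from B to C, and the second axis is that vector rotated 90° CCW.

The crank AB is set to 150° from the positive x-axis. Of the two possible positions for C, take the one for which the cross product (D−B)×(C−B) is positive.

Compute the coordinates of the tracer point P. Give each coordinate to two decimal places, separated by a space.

-5.81 2.47

A=(0,0), D=(11.00,0)
B = A + 2.00·(cos150°, sin150°) = (-1.7321, 1.0000)
|BD| = 12.7713
circle(B,9.00) ∩ circle(D,7.00): a=7.6384, h=4.7596
  candidates: C₊=(6.2556,5.1469) cross=60.787; C₋=(5.5103,-4.3431) cross=-60.787
  mode + wants cross > 0 → take C=(6.2556,5.1469) (cross=60.787)
ex = (C−B)/|BC| = (0.8875,0.4608); ey = (-0.4608,0.8875)
P = B + -2.94·ex + 3.18·ey = (-5.8066,2.4676)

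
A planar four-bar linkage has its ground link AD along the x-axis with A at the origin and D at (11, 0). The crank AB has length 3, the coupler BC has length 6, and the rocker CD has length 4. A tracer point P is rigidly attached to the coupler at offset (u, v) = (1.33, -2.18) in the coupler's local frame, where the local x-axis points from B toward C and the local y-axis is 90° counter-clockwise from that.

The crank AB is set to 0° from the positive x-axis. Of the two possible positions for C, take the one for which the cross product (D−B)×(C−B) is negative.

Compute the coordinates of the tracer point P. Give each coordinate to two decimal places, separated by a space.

3.11 -2.55

A=(0,0), D=(11.00,0)
B = A + 3.00·(cos0°, sin0°) = (3.0000, 0.0000)
|BD| = 8.0000
circle(B,6.00) ∩ circle(D,4.00): a=5.2500, h=2.9047
  candidates: C₊=(8.2500,2.9047) cross=23.238; C₋=(8.2500,-2.9047) cross=-23.238
  mode - wants cross < 0 → take C=(8.2500,-2.9047) (cross=-23.238)
ex = (C−B)/|BC| = (0.8750,-0.4841); ey = (0.4841,0.8750)
P = B + 1.33·ex + -2.18·ey = (3.1084,-2.5514)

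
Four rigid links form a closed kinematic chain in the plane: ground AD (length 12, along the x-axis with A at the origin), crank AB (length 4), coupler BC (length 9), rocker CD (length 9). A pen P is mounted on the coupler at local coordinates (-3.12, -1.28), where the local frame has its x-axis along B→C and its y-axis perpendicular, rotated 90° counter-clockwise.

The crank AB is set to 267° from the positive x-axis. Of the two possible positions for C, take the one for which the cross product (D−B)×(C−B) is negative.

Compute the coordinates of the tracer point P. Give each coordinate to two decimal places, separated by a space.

-3.57 -3.76

A=(0,0), D=(12.00,0)
B = A + 4.00·(cos267°, sin267°) = (-0.2093, -3.9945)
|BD| = 12.8462
circle(B,9.00) ∩ circle(D,9.00): a=6.4231, h=6.3043
  candidates: C₊=(3.9350,3.9945) cross=80.986; C₋=(7.8556,-7.9890) cross=-80.986
  mode - wants cross < 0 → take C=(7.8556,-7.9890) (cross=-80.986)
ex = (C−B)/|BC| = (0.8961,-0.4438); ey = (0.4438,0.8961)
P = B + -3.12·ex + -1.28·ey = (-3.5733,-3.7568)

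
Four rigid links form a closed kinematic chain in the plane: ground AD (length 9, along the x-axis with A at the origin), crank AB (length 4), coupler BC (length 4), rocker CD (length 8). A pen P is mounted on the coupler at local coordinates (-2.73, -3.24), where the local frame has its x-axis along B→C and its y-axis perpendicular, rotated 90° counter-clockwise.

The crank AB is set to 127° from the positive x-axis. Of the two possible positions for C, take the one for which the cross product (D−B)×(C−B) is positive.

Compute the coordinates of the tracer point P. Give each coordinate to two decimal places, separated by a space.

-5.28 0.08

A=(0,0), D=(9.00,0)
B = A + 4.00·(cos127°, sin127°) = (-2.4073, 3.1945)
|BD| = 11.8461
circle(B,4.00) ∩ circle(D,8.00): a=3.8971, h=0.9015
  candidates: C₊=(1.5886,3.0117) cross=10.680; C₋=(1.1023,1.2755) cross=-10.680
  mode + wants cross > 0 → take C=(1.5886,3.0117) (cross=10.680)
ex = (C−B)/|BC| = (0.9990,-0.0457); ey = (0.0457,0.9990)
P = B + -2.73·ex + -3.24·ey = (-5.2825,0.0827)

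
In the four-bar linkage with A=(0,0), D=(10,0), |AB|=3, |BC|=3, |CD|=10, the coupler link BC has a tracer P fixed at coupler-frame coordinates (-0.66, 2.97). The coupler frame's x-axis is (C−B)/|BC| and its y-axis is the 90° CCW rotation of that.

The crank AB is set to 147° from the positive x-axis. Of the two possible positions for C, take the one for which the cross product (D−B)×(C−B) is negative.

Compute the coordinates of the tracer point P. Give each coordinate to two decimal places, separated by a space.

-1.45 4.48

A=(0,0), D=(10.00,0)
B = A + 3.00·(cos147°, sin147°) = (-2.5160, 1.6339)
|BD| = 12.6222
circle(B,3.00) ∩ circle(D,10.00): a=2.7063, h=1.2945
  candidates: C₊=(0.3351,2.5672) cross=16.339; C₋=(0.0000,-0.0000) cross=-16.339
  mode - wants cross < 0 → take C=(0.0000,-0.0000) (cross=-16.339)
ex = (C−B)/|BC| = (0.8387,-0.5446); ey = (0.5446,0.8387)
P = B + -0.66·ex + 2.97·ey = (-1.4520,4.4842)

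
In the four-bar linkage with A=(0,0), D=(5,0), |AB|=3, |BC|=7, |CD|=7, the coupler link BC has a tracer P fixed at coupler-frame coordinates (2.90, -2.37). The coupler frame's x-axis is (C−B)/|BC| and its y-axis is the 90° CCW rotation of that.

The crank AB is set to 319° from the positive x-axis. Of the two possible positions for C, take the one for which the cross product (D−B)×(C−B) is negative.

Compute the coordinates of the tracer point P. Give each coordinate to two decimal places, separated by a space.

2.94 -5.65

A=(0,0), D=(5.00,0)
B = A + 3.00·(cos319°, sin319°) = (2.2641, -1.9682)
|BD| = 3.3703
circle(B,7.00) ∩ circle(D,7.00): a=1.6851, h=6.7941
  candidates: C₊=(-0.3356,4.5312) cross=22.898; C₋=(7.5997,-6.4993) cross=-22.898
  mode - wants cross < 0 → take C=(7.5997,-6.4993) (cross=-22.898)
ex = (C−B)/|BC| = (0.7622,-0.6473); ey = (0.6473,0.7622)
P = B + 2.90·ex + -2.37·ey = (2.9405,-5.6519)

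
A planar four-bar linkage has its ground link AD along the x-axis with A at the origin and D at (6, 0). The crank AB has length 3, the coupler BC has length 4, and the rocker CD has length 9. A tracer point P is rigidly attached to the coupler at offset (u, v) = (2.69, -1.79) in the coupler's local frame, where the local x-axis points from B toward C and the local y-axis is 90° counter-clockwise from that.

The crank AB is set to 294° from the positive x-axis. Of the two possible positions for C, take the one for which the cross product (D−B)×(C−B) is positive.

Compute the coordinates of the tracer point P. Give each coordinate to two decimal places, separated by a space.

A=(0,0), D=(6.00,0)
B = A + 3.00·(cos294°, sin294°) = (1.2202, -2.7406)
|BD| = 5.5098
circle(B,4.00) ∩ circle(D,9.00): a=-3.1437, h=2.4732
  candidates: C₊=(-2.7372,-2.1588) cross=13.627; C₋=(-0.2768,-6.4499) cross=-13.627
  mode + wants cross > 0 → take C=(-2.7372,-2.1588) (cross=13.627)
ex = (C−B)/|BC| = (-0.9894,0.1455); ey = (-0.1455,-0.9894)
P = B + 2.69·ex + -1.79·ey = (-1.1808,-0.5784)

-1.18 -0.58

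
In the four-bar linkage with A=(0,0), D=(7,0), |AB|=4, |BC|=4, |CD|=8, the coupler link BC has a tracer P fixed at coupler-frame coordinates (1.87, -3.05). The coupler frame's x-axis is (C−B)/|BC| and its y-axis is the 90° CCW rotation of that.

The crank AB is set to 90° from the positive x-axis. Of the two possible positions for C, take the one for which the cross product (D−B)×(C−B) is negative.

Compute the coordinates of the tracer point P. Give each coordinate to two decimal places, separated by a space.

A=(0,0), D=(7.00,0)
B = A + 4.00·(cos90°, sin90°) = (0.0000, 4.0000)
|BD| = 8.0623
circle(B,4.00) ∩ circle(D,8.00): a=1.0543, h=3.8586
  candidates: C₊=(2.8298,6.8271) cross=31.109; C₋=(-0.9990,0.1268) cross=-31.109
  mode - wants cross < 0 → take C=(-0.9990,0.1268) (cross=-31.109)
ex = (C−B)/|BC| = (-0.2497,-0.9683); ey = (0.9683,-0.2497)
P = B + 1.87·ex + -3.05·ey = (-3.4204,2.9510)

-3.42 2.95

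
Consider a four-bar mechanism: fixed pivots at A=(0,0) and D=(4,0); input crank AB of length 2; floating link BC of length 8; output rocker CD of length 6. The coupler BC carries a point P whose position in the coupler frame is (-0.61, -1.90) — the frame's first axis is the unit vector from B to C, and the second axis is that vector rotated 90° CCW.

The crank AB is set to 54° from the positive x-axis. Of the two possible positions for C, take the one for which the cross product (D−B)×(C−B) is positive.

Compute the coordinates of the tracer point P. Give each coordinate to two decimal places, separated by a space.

0.99 -0.37

A=(0,0), D=(4.00,0)
B = A + 2.00·(cos54°, sin54°) = (1.1756, 1.6180)
|BD| = 3.2551
circle(B,8.00) ∩ circle(D,6.00): a=5.9285, h=5.3715
  candidates: C₊=(8.9898,3.3319) cross=17.484; C₋=(3.6497,-5.9898) cross=-17.484
  mode + wants cross > 0 → take C=(8.9898,3.3319) (cross=17.484)
ex = (C−B)/|BC| = (0.9768,0.2142); ey = (-0.2142,0.9768)
P = B + -0.61·ex + -1.90·ey = (0.9868,-0.3685)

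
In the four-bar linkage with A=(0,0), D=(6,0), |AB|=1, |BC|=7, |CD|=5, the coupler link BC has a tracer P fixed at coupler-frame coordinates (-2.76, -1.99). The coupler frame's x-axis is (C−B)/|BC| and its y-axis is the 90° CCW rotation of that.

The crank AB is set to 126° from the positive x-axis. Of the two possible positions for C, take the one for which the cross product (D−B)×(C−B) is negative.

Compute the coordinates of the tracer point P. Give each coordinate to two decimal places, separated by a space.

-3.89 1.64

A=(0,0), D=(6.00,0)
B = A + 1.00·(cos126°, sin126°) = (-0.5878, 0.8090)
|BD| = 6.6373
circle(B,7.00) ∩ circle(D,5.00): a=5.1266, h=4.7663
  candidates: C₊=(5.0816,4.9149) cross=31.635; C₋=(3.9196,-4.5467) cross=-31.635
  mode - wants cross < 0 → take C=(3.9196,-4.5467) (cross=-31.635)
ex = (C−B)/|BC| = (0.6439,-0.7651); ey = (0.7651,0.6439)
P = B + -2.76·ex + -1.99·ey = (-3.8875,1.6393)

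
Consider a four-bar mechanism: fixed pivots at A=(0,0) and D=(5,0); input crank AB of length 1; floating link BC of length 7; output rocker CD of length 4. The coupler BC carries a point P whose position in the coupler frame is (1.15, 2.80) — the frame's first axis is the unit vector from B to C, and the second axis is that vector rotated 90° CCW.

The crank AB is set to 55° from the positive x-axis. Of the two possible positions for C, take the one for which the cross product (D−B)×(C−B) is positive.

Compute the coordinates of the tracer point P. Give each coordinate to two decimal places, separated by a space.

A=(0,0), D=(5.00,0)
B = A + 1.00·(cos55°, sin55°) = (0.5736, 0.8192)
|BD| = 4.5016
circle(B,7.00) ∩ circle(D,4.00): a=5.9162, h=3.7415
  candidates: C₊=(7.0718,3.4216) cross=16.843; C₋=(5.7101,-3.9365) cross=-16.843
  mode + wants cross > 0 → take C=(7.0718,3.4216) (cross=16.843)
ex = (C−B)/|BC| = (0.9283,0.3718); ey = (-0.3718,0.9283)
P = B + 1.15·ex + 2.80·ey = (0.6002,3.8460)

0.60 3.85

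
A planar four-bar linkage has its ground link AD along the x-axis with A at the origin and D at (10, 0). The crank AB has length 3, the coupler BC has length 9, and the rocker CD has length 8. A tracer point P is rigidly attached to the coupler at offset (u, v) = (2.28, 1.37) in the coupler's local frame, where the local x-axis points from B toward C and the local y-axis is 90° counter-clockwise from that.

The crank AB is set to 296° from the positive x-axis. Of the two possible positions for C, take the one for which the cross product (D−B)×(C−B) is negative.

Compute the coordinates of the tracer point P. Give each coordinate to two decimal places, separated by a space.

3.97 -2.89

A=(0,0), D=(10.00,0)
B = A + 3.00·(cos296°, sin296°) = (1.3151, -2.6964)
|BD| = 9.0938
circle(B,9.00) ∩ circle(D,8.00): a=5.4816, h=7.1381
  candidates: C₊=(4.4337,5.7460) cross=64.912; C₋=(8.6667,-7.8881) cross=-64.912
  mode - wants cross < 0 → take C=(8.6667,-7.8881) (cross=-64.912)
ex = (C−B)/|BC| = (0.8168,-0.5769); ey = (0.5769,0.8168)
P = B + 2.28·ex + 1.37·ey = (3.9678,-2.8925)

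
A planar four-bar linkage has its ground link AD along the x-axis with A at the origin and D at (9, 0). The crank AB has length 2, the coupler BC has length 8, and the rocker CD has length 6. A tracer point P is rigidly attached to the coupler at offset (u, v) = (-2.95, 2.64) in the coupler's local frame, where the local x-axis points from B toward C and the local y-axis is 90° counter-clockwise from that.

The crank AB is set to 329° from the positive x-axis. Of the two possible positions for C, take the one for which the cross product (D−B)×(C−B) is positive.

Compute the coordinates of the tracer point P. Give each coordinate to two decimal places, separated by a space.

-2.16 -1.85

A=(0,0), D=(9.00,0)
B = A + 2.00·(cos329°, sin329°) = (1.7143, -1.0301)
|BD| = 7.3581
circle(B,8.00) ∩ circle(D,6.00): a=5.5817, h=5.7310
  candidates: C₊=(6.4388,5.4259) cross=42.169; C₋=(8.0434,-5.9232) cross=-42.169
  mode + wants cross > 0 → take C=(6.4388,5.4259) (cross=42.169)
ex = (C−B)/|BC| = (0.5906,0.8070); ey = (-0.8070,0.5906)
P = B + -2.95·ex + 2.64·ey = (-2.1583,-1.8516)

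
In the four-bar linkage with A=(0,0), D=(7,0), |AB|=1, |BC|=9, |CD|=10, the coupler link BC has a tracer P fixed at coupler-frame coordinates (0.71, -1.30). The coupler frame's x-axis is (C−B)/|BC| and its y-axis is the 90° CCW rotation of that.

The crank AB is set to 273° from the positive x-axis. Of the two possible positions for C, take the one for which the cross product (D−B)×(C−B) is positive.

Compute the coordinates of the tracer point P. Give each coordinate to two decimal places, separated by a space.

1.42 -0.42

A=(0,0), D=(7.00,0)
B = A + 1.00·(cos273°, sin273°) = (0.0523, -0.9986)
|BD| = 7.0191
circle(B,9.00) ∩ circle(D,10.00): a=2.1561, h=8.7379
  candidates: C₊=(0.9433,7.9572) cross=61.332; C₋=(3.4297,-9.3409) cross=-61.332
  mode + wants cross > 0 → take C=(0.9433,7.9572) (cross=61.332)
ex = (C−B)/|BC| = (0.0990,0.9951); ey = (-0.9951,0.0990)
P = B + 0.71·ex + -1.30·ey = (1.4162,-0.4208)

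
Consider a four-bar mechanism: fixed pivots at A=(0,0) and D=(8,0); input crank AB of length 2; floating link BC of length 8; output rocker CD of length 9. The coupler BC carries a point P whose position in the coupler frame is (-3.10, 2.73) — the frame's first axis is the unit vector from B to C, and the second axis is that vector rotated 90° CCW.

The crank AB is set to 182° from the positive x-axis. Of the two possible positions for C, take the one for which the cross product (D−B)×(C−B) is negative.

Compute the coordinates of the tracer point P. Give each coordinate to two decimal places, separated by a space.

-1.30 4.00

A=(0,0), D=(8.00,0)
B = A + 2.00·(cos182°, sin182°) = (-1.9988, -0.0698)
|BD| = 9.9990
circle(B,8.00) ∩ circle(D,9.00): a=4.1494, h=6.8398
  candidates: C₊=(2.1028,6.7988) cross=68.391; C₋=(2.1983,-6.8804) cross=-68.391
  mode - wants cross < 0 → take C=(2.1983,-6.8804) (cross=-68.391)
ex = (C−B)/|BC| = (0.5246,-0.8513); ey = (0.8513,0.5246)
P = B + -3.10·ex + 2.73·ey = (-1.3010,4.0016)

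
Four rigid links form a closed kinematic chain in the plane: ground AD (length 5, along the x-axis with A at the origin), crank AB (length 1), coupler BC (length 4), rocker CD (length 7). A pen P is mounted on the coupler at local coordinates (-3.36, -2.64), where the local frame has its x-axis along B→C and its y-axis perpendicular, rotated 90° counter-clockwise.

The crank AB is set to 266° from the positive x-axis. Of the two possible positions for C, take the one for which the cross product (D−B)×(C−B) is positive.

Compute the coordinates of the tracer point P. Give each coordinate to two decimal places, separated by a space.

A=(0,0), D=(5.00,0)
B = A + 1.00·(cos266°, sin266°) = (-0.0698, -0.9976)
|BD| = 5.1670
circle(B,4.00) ∩ circle(D,7.00): a=-0.6099, h=3.9532
  candidates: C₊=(-1.4314,2.7635) cross=20.426; C₋=(0.0951,-4.9942) cross=-20.426
  mode + wants cross > 0 → take C=(-1.4314,2.7635) (cross=20.426)
ex = (C−B)/|BC| = (-0.3404,0.9403); ey = (-0.9403,-0.3404)
P = B + -3.36·ex + -2.64·ey = (3.5564,-3.2582)

3.56 -3.26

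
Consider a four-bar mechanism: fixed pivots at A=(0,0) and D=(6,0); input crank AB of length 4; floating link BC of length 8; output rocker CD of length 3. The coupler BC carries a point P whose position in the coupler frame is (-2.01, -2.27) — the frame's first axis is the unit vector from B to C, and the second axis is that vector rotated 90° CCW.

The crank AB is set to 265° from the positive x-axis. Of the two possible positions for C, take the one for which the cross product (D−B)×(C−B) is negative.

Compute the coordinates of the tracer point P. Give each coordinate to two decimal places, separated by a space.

-1.93 -6.57

A=(0,0), D=(6.00,0)
B = A + 4.00·(cos265°, sin265°) = (-0.3486, -3.9848)
|BD| = 7.4956
circle(B,8.00) ∩ circle(D,3.00): a=7.4166, h=2.9990
  candidates: C₊=(4.3388,2.4981) cross=22.479; C₋=(7.5274,-2.5820) cross=-22.479
  mode - wants cross < 0 → take C=(7.5274,-2.5820) (cross=-22.479)
ex = (C−B)/|BC| = (0.9845,0.1753); ey = (-0.1753,0.9845)
P = B + -2.01·ex + -2.27·ey = (-1.9295,-6.5720)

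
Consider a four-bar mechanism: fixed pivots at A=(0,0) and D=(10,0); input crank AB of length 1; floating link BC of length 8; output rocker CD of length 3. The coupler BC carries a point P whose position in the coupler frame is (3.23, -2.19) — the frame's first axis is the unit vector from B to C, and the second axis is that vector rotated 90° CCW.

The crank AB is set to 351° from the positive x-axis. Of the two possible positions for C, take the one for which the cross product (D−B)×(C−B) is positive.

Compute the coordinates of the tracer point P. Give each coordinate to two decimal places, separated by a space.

A=(0,0), D=(10.00,0)
B = A + 1.00·(cos351°, sin351°) = (0.9877, -0.1564)
|BD| = 9.0137
circle(B,8.00) ∩ circle(D,3.00): a=7.5578, h=2.6230
  candidates: C₊=(8.4988,2.5974) cross=23.643; C₋=(8.5898,-2.6479) cross=-23.643
  mode + wants cross > 0 → take C=(8.4988,2.5974) (cross=23.643)
ex = (C−B)/|BC| = (0.9389,0.3442); ey = (-0.3442,0.9389)
P = B + 3.23·ex + -2.19·ey = (4.7741,-1.1007)

4.77 -1.10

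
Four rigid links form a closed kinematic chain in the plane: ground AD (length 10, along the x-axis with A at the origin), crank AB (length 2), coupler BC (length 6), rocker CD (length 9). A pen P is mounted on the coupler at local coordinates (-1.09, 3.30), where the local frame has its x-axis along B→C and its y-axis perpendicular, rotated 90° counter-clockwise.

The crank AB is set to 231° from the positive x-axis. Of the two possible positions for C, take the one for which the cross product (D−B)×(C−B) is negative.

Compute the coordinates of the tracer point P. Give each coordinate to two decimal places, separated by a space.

0.25 1.58

A=(0,0), D=(10.00,0)
B = A + 2.00·(cos231°, sin231°) = (-1.2586, -1.5543)
|BD| = 11.3654
circle(B,6.00) ∩ circle(D,9.00): a=3.7030, h=4.7210
  candidates: C₊=(1.7640,3.6287) cross=53.656; C₋=(3.0552,-5.7245) cross=-53.656
  mode - wants cross < 0 → take C=(3.0552,-5.7245) (cross=-53.656)
ex = (C−B)/|BC| = (0.7190,-0.6950); ey = (0.6950,0.7190)
P = B + -1.09·ex + 3.30·ey = (0.2513,1.5759)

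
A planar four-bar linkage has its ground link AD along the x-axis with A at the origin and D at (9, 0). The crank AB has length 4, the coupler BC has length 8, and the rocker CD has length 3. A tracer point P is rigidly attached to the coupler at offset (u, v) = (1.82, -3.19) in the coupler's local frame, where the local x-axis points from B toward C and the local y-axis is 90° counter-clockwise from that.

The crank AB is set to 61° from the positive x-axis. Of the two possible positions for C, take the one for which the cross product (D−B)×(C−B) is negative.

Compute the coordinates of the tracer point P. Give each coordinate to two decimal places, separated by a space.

0.78 0.01

A=(0,0), D=(9.00,0)
B = A + 4.00·(cos61°, sin61°) = (1.9392, 3.4985)
|BD| = 7.8800
circle(B,8.00) ∩ circle(D,3.00): a=7.4298, h=2.9660
  candidates: C₊=(9.9135,2.8575) cross=23.372; C₋=(7.2798,-2.4579) cross=-23.372
  mode - wants cross < 0 → take C=(7.2798,-2.4579) (cross=-23.372)
ex = (C−B)/|BC| = (0.6676,-0.7445); ey = (0.7445,0.6676)
P = B + 1.82·ex + -3.19·ey = (0.7791,0.0138)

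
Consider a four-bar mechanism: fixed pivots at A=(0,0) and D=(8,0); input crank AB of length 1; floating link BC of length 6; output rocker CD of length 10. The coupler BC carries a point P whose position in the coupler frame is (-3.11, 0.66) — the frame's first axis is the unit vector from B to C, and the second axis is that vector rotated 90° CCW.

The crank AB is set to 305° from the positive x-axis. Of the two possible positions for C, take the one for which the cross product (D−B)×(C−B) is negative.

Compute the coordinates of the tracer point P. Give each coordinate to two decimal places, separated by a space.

A=(0,0), D=(8.00,0)
B = A + 1.00·(cos305°, sin305°) = (0.5736, -0.8192)
|BD| = 7.4715
circle(B,6.00) ∩ circle(D,10.00): a=-0.5472, h=5.9750
  candidates: C₊=(-0.6254,5.0598) cross=44.642; C₋=(0.6847,-6.8181) cross=-44.642
  mode - wants cross < 0 → take C=(0.6847,-6.8181) (cross=-44.642)
ex = (C−B)/|BC| = (0.0185,-0.9998); ey = (0.9998,0.0185)
P = B + -3.11·ex + 0.66·ey = (1.1758,2.3025)

1.18 2.30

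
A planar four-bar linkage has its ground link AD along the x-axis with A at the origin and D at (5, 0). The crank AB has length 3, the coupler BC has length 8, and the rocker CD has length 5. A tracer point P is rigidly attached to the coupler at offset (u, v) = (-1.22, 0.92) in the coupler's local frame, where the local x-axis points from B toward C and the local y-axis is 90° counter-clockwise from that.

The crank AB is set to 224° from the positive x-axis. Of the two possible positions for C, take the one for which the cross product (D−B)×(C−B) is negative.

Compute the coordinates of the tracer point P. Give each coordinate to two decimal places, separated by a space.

-2.96 -0.78

A=(0,0), D=(5.00,0)
B = A + 3.00·(cos224°, sin224°) = (-2.1580, -2.0840)
|BD| = 7.4552
circle(B,8.00) ∩ circle(D,5.00): a=6.3432, h=4.8748
  candidates: C₊=(2.5697,4.3696) cross=36.343; C₋=(5.2950,-4.9913) cross=-36.343
  mode - wants cross < 0 → take C=(5.2950,-4.9913) (cross=-36.343)
ex = (C−B)/|BC| = (0.9316,-0.3634); ey = (0.3634,0.9316)
P = B + -1.22·ex + 0.92·ey = (-2.9603,-0.7835)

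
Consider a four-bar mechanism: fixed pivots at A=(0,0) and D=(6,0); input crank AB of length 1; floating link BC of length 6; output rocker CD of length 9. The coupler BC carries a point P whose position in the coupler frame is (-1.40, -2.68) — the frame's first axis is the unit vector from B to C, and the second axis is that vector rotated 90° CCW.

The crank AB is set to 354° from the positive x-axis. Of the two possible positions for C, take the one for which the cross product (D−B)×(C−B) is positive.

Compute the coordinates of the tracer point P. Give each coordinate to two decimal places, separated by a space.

4.00 -0.47

A=(0,0), D=(6.00,0)
B = A + 1.00·(cos354°, sin354°) = (0.9945, -0.1045)
|BD| = 5.0066
circle(B,6.00) ∩ circle(D,9.00): a=-1.9908, h=5.6601
  candidates: C₊=(-1.1140,5.5128) cross=28.338; C₋=(-0.8777,-5.8050) cross=-28.338
  mode + wants cross > 0 → take C=(-1.1140,5.5128) (cross=28.338)
ex = (C−B)/|BC| = (-0.3514,0.9362); ey = (-0.9362,-0.3514)
P = B + -1.40·ex + -2.68·ey = (3.9956,-0.4734)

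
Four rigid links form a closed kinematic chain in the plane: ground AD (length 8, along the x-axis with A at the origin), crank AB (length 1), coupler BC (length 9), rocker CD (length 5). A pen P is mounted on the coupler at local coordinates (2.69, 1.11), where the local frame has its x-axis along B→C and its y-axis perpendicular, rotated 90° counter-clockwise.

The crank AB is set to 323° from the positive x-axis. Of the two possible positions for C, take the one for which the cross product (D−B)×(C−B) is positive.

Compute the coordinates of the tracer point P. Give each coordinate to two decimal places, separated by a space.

2.21 1.94

A=(0,0), D=(8.00,0)
B = A + 1.00·(cos323°, sin323°) = (0.7986, -0.6018)
|BD| = 7.2265
circle(B,9.00) ∩ circle(D,5.00): a=7.4879, h=4.9932
  candidates: C₊=(7.8447,4.9976) cross=36.083; C₋=(8.6763,-4.9540) cross=-36.083
  mode + wants cross > 0 → take C=(7.8447,4.9976) (cross=36.083)
ex = (C−B)/|BC| = (0.7829,0.6222); ey = (-0.6222,0.7829)
P = B + 2.69·ex + 1.11·ey = (2.2140,1.9408)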